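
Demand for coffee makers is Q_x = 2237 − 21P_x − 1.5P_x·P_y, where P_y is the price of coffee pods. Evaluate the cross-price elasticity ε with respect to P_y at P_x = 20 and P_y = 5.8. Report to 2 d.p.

-0.11

At P_x = 20 and P_y = 5.8: Q_x = 1643.
∂Q_x/∂P_y = -1.5P_x = -1.5(20) = -30.0000.
ε = (∂Q_x/∂P_y)(P_y/Q_x) = -30.0000 × (5.8/1643) ≈ -0.11.
ε < 0: complements.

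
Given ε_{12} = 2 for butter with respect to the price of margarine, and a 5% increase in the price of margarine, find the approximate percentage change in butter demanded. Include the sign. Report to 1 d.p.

10.0%

%ΔQ ≈ ε × %ΔP of margarine = 2 × (5%) = 10.0%.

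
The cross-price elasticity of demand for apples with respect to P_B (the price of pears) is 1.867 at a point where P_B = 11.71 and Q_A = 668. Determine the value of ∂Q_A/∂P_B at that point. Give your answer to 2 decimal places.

ε = (∂Q_A/∂P_B)·(P_B/Q_A) ⇒ ∂Q_A/∂P_B = ε·Q_A/P_B = 1.867 × 668/11.71 ≈ 106.50.

106.50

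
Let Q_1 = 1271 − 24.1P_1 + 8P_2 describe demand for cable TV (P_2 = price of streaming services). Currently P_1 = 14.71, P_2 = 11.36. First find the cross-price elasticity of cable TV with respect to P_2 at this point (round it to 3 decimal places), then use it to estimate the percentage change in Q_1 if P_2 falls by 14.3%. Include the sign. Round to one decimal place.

At P_1 = 14.71, P_2 = 11.36: Q_1 = 1007.369.
∂Q_1/∂P_2 = 8.
ε = (∂Q_1/∂P_2)(P_2/Q_1) = 8.0000 × 11.36/1007.369 ≈ 0.090.
%ΔQ_1 ≈ ε × %ΔP_2 = 0.090 × (-14.3%) = -1.3%.

-1.3%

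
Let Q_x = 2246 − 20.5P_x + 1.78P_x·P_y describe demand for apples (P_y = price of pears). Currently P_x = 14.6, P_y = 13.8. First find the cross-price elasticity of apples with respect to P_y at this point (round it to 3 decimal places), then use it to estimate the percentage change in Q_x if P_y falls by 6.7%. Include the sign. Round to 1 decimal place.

-1.0%

At P_x = 14.6, P_y = 13.8: Q_x = 2305.334.
∂Q_x/∂P_y = 1.78P_x = 25.9880.
ε = (∂Q_x/∂P_y)(P_y/Q_x) = 25.9880 × 13.8/2305.334 ≈ 0.156.
%ΔQ_x ≈ ε × %ΔP_y = 0.156 × (-6.7%) = -1.0%.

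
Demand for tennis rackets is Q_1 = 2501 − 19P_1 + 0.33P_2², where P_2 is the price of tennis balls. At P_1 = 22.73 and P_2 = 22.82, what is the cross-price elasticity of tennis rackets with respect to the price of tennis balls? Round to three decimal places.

0.153

At P_1 = 22.73 and P_2 = 22.82: Q_1 = 2240.978.
∂Q_1/∂P_2 = 0.66P_2 = 0.66(22.82) = 15.0612.
ε = (∂Q_1/∂P_2)(P_2/Q_1) = 15.0612 × (22.82/2240.978) ≈ 0.153.
ε > 0: substitutes.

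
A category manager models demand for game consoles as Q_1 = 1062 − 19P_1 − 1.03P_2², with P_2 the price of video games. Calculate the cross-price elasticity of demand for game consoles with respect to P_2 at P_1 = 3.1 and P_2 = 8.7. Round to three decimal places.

-0.169

At P_1 = 3.1 and P_2 = 8.7: Q_1 = 925.139.
∂Q_1/∂P_2 = -2.06P_2 = -2.06(8.7) = -17.9220.
ε = (∂Q_1/∂P_2)(P_2/Q_1) = -17.9220 × (8.7/925.139) ≈ -0.169.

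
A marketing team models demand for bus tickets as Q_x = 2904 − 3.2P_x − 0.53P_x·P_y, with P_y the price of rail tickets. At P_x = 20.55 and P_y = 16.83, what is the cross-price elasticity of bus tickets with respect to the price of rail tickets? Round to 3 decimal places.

-0.069

At P_x = 20.55 and P_y = 16.83: Q_x = 2654.936.
∂Q_x/∂P_y = -0.53P_x = -0.53(20.55) = -10.8915.
ε = (∂Q_x/∂P_y)(P_y/Q_x) = -10.8915 × (16.83/2654.936) ≈ -0.069.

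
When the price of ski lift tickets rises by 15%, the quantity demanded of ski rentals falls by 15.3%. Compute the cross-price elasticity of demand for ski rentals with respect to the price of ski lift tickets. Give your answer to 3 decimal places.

-1.020

ε = (%ΔQ of ski rentals) / (%ΔP of ski lift tickets) = (-15.3%) / (15%) ≈ -1.020.
Negative cross-price elasticity: complements.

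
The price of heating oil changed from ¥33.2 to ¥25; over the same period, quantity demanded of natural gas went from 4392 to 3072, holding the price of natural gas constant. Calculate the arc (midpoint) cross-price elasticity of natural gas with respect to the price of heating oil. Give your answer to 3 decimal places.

ΔQ_A = 3072 − 4392 = -1320; ΔP_B = 25 − 33.2 = -8.2.
Midpoints: Q̄_A = 3732.0, P̄_B = 29.10.
ε = (ΔQ_A/Q̄_A)/(ΔP_B/P̄_B) = (-1320/3732.0)/(-8.2/29.10) ≈ 1.255.

1.255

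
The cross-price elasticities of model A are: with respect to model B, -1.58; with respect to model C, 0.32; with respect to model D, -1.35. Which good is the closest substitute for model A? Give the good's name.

Substitutes have ε > 0. Among the positive values, 0.32 (model C) is largest.

model C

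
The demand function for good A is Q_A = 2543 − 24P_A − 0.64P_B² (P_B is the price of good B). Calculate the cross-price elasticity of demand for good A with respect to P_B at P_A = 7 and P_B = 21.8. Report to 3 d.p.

-0.294

At P_A = 7 and P_B = 21.8: Q_A = 2070.846.
∂Q_A/∂P_B = -1.28P_B = -1.28(21.8) = -27.9040.
ε = (∂Q_A/∂P_B)(P_B/Q_A) = -27.9040 × (21.8/2070.846) ≈ -0.294.
ε < 0: complements.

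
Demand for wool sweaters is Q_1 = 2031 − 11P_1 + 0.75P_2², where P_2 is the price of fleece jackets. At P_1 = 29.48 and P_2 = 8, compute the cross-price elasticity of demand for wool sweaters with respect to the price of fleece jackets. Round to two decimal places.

0.05

At P_1 = 29.48 and P_2 = 8: Q_1 = 1754.72.
∂Q_1/∂P_2 = 1.5P_2 = 1.5(8) = 12.0000.
ε = (∂Q_1/∂P_2)(P_2/Q_1) = 12.0000 × (8/1754.72) ≈ 0.05.
ε > 0: substitutes.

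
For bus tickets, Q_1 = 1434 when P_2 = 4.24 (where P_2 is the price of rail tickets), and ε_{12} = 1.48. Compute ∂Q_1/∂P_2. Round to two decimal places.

ε = (∂Q_1/∂P_2)·(P_2/Q_1) ⇒ ∂Q_1/∂P_2 = ε·Q_1/P_2 = 1.48 × 1434/4.24 ≈ 500.55.

500.55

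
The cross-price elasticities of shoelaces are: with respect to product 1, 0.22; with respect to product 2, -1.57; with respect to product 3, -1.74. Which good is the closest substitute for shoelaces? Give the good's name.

product 1

Substitutes have ε > 0. Among the positive values, 0.22 (product 1) is largest.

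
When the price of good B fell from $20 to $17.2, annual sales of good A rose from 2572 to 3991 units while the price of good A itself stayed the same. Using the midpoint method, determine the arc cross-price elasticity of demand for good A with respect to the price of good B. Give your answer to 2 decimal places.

ΔQ_A = 3991 − 2572 = 1419; ΔP_B = 17.2 − 20 = -2.8.
Midpoints: Q̄_A = 3281.5, P̄_B = 18.60.
ε = (ΔQ_A/Q̄_A)/(ΔP_B/P̄_B) = (1419/3281.5)/(-2.8/18.60) ≈ -2.87.

-2.87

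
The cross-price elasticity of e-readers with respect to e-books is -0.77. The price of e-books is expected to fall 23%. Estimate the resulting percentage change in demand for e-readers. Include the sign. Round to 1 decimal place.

17.7%

%ΔQ ≈ ε × %ΔP of e-books = -0.77 × (-23%) = 17.7%.
Demand for e-readers rises by about 17.7%.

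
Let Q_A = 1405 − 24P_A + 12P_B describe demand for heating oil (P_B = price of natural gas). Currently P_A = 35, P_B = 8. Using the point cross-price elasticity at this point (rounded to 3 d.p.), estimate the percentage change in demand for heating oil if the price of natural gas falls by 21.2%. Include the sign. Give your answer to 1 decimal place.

-3.1%

At P_A = 35, P_B = 8: Q_A = 661.
∂Q_A/∂P_B = 12.
ε = (∂Q_A/∂P_B)(P_B/Q_A) = 12.0000 × 8/661 ≈ 0.145.
%ΔQ_A ≈ ε × %ΔP_B = 0.145 × (-21.2%) = -3.1%.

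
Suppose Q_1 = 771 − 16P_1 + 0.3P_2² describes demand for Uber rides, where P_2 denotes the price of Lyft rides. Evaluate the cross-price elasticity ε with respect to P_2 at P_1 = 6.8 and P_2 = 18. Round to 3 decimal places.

0.256

At P_1 = 6.8 and P_2 = 18: Q_1 = 759.4.
∂Q_1/∂P_2 = 0.6P_2 = 0.6(18) = 10.8000.
ε = (∂Q_1/∂P_2)(P_2/Q_1) = 10.8000 × (18/759.4) ≈ 0.256.
ε > 0: substitutes.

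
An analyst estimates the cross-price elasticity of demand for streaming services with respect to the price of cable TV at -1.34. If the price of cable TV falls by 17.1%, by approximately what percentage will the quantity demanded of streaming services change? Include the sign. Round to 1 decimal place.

%ΔQ ≈ ε × %ΔP of cable TV = -1.34 × (-17.1%) = 22.9%.
Demand for streaming services rises by about 22.9%.

22.9%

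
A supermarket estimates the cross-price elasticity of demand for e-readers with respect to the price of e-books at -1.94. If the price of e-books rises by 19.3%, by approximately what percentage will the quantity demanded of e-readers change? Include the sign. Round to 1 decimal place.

-37.4%

%ΔQ ≈ ε × %ΔP of e-books = -1.94 × (19.3%) = -37.4%.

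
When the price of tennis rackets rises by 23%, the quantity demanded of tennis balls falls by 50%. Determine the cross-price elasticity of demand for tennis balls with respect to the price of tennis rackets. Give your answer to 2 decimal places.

ε = (%ΔQ of tennis balls) / (%ΔP of tennis rackets) = (-50%) / (23%) ≈ -2.17.

-2.17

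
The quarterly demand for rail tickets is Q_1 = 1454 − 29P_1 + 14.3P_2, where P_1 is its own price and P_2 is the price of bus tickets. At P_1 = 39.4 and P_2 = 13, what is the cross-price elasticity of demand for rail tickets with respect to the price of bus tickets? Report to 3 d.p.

0.374

At P_1 = 39.4 and P_2 = 13: Q_1 = 497.3.
∂Q_1/∂P_2 = 14.3.
ε = (∂Q_1/∂P_2)(P_2/Q_1) = 14.3 × (13/497.3) ≈ 0.374.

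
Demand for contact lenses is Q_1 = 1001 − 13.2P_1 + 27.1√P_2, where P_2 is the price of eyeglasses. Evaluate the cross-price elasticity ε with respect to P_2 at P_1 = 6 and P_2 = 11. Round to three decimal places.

0.044

At P_1 = 6 and P_2 = 11: Q_1 = 1011.681.
∂Q_1/∂P_2 = 27.1/(2√P_2) = 27.1/(2√11) = 4.0855.
ε = (∂Q_1/∂P_2)(P_2/Q_1) = 4.0855 × (11/1011.681) ≈ 0.044.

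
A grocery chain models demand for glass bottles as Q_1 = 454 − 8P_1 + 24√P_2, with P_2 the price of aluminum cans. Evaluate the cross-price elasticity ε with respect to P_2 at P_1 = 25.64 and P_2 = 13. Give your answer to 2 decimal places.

0.13

At P_1 = 25.64 and P_2 = 13: Q_1 = 335.413.
∂Q_1/∂P_2 = 24/(2√P_2) = 24/(2√13) = 3.3282.
ε = (∂Q_1/∂P_2)(P_2/Q_1) = 3.3282 × (13/335.413) ≈ 0.13.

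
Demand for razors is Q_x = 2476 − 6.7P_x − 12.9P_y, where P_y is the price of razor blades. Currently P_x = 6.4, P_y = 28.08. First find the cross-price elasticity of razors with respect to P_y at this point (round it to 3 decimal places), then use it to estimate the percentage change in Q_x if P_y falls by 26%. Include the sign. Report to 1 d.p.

4.6%

At P_x = 6.4, P_y = 28.08: Q_x = 2070.888.
∂Q_x/∂P_y = -12.9.
ε = (∂Q_x/∂P_y)(P_y/Q_x) = -12.9000 × 28.08/2070.888 ≈ -0.175.
%ΔQ_x ≈ ε × %ΔP_y = -0.175 × (-26%) = 4.6%.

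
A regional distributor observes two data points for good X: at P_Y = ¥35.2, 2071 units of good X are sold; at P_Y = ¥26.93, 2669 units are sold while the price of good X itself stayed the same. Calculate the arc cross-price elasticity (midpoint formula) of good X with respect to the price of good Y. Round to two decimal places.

ΔQ_X = 2669 − 2071 = 598; ΔP_Y = 26.93 − 35.2 = -8.27.
Midpoints: Q̄_X = 2370.0, P̄_Y = 31.07.
ε = (ΔQ_X/Q̄_X)/(ΔP_Y/P̄_Y) = (598/2370.0)/(-8.27/31.07) ≈ -0.95.
ε < 0: good X and good Y are complements.

-0.95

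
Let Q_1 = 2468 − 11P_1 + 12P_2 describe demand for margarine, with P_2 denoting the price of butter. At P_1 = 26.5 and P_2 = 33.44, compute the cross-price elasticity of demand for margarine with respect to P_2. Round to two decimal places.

0.16

At P_1 = 26.5 and P_2 = 33.44: Q_1 = 2577.78.
∂Q_1/∂P_2 = 12.
ε = (∂Q_1/∂P_2)(P_2/Q_1) = 12 × (33.44/2577.78) ≈ 0.16.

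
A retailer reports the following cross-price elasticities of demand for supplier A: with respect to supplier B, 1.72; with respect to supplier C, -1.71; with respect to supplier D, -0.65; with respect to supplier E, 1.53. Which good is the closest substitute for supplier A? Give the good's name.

Substitutes have ε > 0. Among the positive values, 1.72 (supplier B) is largest.

supplier B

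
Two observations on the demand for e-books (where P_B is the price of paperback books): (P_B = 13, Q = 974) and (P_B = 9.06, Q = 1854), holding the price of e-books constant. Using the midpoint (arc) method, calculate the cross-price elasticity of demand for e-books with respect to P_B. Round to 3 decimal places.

ΔQ_A = 1854 − 974 = 880; ΔP_B = 9.06 − 13 = -3.94.
Midpoints: Q̄_A = 1414.0, P̄_B = 11.03.
ε = (ΔQ_A/Q̄_A)/(ΔP_B/P̄_B) = (880/1414.0)/(-3.94/11.03) ≈ -1.742.
ε < 0: e-books and paperback books are complements.

-1.742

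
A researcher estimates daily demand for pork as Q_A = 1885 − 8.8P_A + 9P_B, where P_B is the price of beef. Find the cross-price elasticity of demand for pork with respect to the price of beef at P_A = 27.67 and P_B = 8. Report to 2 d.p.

At P_A = 27.67 and P_B = 8: Q_A = 1713.504.
∂Q_A/∂P_B = 9.
ε = (∂Q_A/∂P_B)(P_B/Q_A) = 9 × (8/1713.504) ≈ 0.04.
Since ε > 0, pork and beef are substitutes.

0.04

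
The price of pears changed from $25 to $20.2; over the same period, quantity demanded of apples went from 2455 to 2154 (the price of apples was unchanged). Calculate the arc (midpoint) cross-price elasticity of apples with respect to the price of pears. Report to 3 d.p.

ΔQ_A = 2154 − 2455 = -301; ΔP_B = 20.2 − 25 = -4.8.
Midpoints: Q̄_A = 2304.5, P̄_B = 22.60.
ε = (ΔQ_A/Q̄_A)/(ΔP_B/P̄_B) = (-301/2304.5)/(-4.8/22.60) ≈ 0.615.

0.615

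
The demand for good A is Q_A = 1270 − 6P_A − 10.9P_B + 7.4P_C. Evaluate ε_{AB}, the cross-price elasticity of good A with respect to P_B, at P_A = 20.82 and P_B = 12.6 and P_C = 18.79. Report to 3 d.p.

At P_A = 20.82 and P_B = 12.6 and P_C = 18.79: Q_A = 1146.786.
∂Q_A/∂P_B = -10.9.
ε = (∂Q_A/∂P_B)(P_B/Q_A) = -10.9 × (12.6/1146.786) ≈ -0.120.
Since ε < 0, good A and good B are complements.

-0.120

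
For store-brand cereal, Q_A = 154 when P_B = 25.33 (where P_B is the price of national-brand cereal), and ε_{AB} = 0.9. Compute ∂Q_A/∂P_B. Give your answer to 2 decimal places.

ε = (∂Q_A/∂P_B)·(P_B/Q_A) ⇒ ∂Q_A/∂P_B = ε·Q_A/P_B = 0.9 × 154/25.33 ≈ 5.47.

5.47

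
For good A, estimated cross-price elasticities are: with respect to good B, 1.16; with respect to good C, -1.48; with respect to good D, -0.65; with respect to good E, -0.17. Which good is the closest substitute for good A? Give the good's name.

good B

Substitutes have ε > 0. Among the positive values, 1.16 (good B) is largest.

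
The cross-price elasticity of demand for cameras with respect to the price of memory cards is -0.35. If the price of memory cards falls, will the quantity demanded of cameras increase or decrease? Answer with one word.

increase

ε < 0 and the price of memory cards falls, so the quantity of cameras moves in the opposite direction: it increases.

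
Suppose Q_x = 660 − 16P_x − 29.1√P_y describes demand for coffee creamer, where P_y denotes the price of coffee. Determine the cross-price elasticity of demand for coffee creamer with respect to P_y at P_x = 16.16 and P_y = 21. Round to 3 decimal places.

-0.249

At P_x = 16.16 and P_y = 21: Q_x = 268.087.
∂Q_x/∂P_y = -29.1/(2√P_y) = -29.1/(2√21) = -3.1751.
ε = (∂Q_x/∂P_y)(P_y/Q_x) = -3.1751 × (21/268.087) ≈ -0.249.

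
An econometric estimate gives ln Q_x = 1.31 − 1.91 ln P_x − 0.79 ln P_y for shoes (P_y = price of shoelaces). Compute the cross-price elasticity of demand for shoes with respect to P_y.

-0.79

In a log-linear (constant-elasticity) demand function, the coefficient on ln P_y is the cross-price elasticity.
ε = -0.79. Negative, so shoes and shoelaces are complements.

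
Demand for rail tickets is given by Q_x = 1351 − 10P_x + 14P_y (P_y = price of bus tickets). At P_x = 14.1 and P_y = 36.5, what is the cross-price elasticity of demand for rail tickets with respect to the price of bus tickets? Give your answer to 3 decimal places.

At P_x = 14.1 and P_y = 36.5: Q_x = 1721.
∂Q_x/∂P_y = 14.
ε = (∂Q_x/∂P_y)(P_y/Q_x) = 14 × (36.5/1721) ≈ 0.297.
Since ε > 0, rail tickets and bus tickets are substitutes.

0.297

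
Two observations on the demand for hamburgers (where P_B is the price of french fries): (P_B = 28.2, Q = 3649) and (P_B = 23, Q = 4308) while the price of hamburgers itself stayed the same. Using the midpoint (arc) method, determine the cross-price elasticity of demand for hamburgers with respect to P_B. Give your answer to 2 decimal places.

-0.82

ΔQ_A = 4308 − 3649 = 659; ΔP_B = 23 − 28.2 = -5.2.
Midpoints: Q̄_A = 3978.5, P̄_B = 25.60.
ε = (ΔQ_A/Q̄_A)/(ΔP_B/P̄_B) = (659/3978.5)/(-5.2/25.60) ≈ -0.82.
ε < 0: hamburgers and french fries are complements.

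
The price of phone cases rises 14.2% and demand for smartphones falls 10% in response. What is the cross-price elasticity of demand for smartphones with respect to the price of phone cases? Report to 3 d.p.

-0.704

ε = (%ΔQ of smartphones) / (%ΔP of phone cases) = (-10%) / (14.2%) ≈ -0.704.
Negative cross-price elasticity: complements.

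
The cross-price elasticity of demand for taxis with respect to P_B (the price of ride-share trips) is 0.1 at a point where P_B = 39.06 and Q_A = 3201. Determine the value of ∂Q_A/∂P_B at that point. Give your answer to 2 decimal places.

8.20

ε = (∂Q_A/∂P_B)·(P_B/Q_A) ⇒ ∂Q_A/∂P_B = ε·Q_A/P_B = 0.1 × 3201/39.06 ≈ 8.20.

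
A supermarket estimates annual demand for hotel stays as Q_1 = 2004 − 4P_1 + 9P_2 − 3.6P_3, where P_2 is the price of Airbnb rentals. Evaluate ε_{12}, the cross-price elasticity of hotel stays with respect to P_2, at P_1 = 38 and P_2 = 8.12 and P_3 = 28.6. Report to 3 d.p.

At P_1 = 38 and P_2 = 8.12 and P_3 = 28.6: Q_1 = 1822.12.
∂Q_1/∂P_2 = 9.
ε = (∂Q_1/∂P_2)(P_2/Q_1) = 9 × (8.12/1822.12) ≈ 0.040.
Since ε > 0, hotel stays and Airbnb rentals are substitutes.

0.040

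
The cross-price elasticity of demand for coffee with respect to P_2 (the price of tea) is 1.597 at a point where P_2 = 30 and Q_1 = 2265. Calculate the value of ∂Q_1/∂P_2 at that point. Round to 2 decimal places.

120.57

ε = (∂Q_1/∂P_2)·(P_2/Q_1) ⇒ ∂Q_1/∂P_2 = ε·Q_1/P_2 = 1.597 × 2265/30 ≈ 120.57.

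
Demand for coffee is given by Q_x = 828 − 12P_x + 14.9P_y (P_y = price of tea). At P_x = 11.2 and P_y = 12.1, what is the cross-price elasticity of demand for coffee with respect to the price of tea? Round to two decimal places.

At P_x = 11.2 and P_y = 12.1: Q_x = 873.89.
∂Q_x/∂P_y = 14.9.
ε = (∂Q_x/∂P_y)(P_y/Q_x) = 14.9 × (12.1/873.89) ≈ 0.21.

0.21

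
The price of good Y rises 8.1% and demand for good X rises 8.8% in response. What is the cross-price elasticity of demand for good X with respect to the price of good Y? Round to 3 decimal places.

ε = (%ΔQ of good X) / (%ΔP of good Y) = (8.8%) / (8.1%) ≈ 1.086.
Positive cross-price elasticity: substitutes.

1.086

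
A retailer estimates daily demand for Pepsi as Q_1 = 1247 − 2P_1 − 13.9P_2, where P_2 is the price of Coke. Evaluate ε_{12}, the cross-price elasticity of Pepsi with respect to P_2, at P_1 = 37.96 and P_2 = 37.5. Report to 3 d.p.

At P_1 = 37.96 and P_2 = 37.5: Q_1 = 649.83.
∂Q_1/∂P_2 = -13.9.
ε = (∂Q_1/∂P_2)(P_2/Q_1) = -13.9 × (37.5/649.83) ≈ -0.802.

-0.802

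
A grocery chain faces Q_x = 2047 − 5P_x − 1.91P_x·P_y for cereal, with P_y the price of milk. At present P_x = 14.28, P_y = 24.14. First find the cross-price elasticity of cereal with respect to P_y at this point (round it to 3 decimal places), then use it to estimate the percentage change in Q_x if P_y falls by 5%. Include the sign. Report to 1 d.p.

At P_x = 14.28, P_y = 24.14: Q_x = 1317.186.
∂Q_x/∂P_y = -1.91P_x = -27.2748.
ε = (∂Q_x/∂P_y)(P_y/Q_x) = -27.2748 × 24.14/1317.186 ≈ -0.500.
%ΔQ_x ≈ ε × %ΔP_y = -0.500 × (-5%) = 2.5%.

2.5%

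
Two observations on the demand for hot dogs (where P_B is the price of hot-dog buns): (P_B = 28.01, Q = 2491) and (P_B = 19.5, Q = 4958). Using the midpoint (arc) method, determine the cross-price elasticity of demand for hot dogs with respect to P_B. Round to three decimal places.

-1.849

ΔQ_A = 4958 − 2491 = 2467; ΔP_B = 19.5 − 28.01 = -8.51.
Midpoints: Q̄_A = 3724.5, P̄_B = 23.76.
ε = (ΔQ_A/Q̄_A)/(ΔP_B/P̄_B) = (2467/3724.5)/(-8.51/23.76) ≈ -1.849.
ε < 0: hot dogs and hot-dog buns are complements.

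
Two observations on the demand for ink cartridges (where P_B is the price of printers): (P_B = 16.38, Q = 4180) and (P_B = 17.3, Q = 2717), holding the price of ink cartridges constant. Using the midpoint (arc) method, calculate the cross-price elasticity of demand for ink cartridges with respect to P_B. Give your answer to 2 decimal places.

-7.77

ΔQ_A = 2717 − 4180 = -1463; ΔP_B = 17.3 − 16.38 = 0.92.
Midpoints: Q̄_A = 3448.5, P̄_B = 16.84.
ε = (ΔQ_A/Q̄_A)/(ΔP_B/P̄_B) = (-1463/3448.5)/(0.92/16.84) ≈ -7.77.
ε < 0: ink cartridges and printers are complements.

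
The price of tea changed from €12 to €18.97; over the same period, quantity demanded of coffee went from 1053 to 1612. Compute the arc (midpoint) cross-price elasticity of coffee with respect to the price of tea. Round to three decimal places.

0.932

ΔQ_A = 1612 − 1053 = 559; ΔP_B = 18.97 − 12 = 6.97.
Midpoints: Q̄_A = 1332.5, P̄_B = 15.48.
ε = (ΔQ_A/Q̄_A)/(ΔP_B/P̄_B) = (559/1332.5)/(6.97/15.48) ≈ 0.932.
ε > 0: coffee and tea are substitutes.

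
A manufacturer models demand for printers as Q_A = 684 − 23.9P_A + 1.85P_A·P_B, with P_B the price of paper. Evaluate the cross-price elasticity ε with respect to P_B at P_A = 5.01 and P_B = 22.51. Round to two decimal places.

At P_A = 5.01 and P_B = 22.51: Q_A = 772.895.
∂Q_A/∂P_B = 1.85P_A = 1.85(5.01) = 9.2685.
ε = (∂Q_A/∂P_B)(P_B/Q_A) = 9.2685 × (22.51/772.895) ≈ 0.27.
ε > 0: substitutes.

0.27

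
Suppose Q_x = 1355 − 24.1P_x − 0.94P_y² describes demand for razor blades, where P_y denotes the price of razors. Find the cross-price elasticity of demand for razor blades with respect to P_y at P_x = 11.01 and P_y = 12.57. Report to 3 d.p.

-0.316

At P_x = 11.01 and P_y = 12.57: Q_x = 941.134.
∂Q_x/∂P_y = -1.88P_y = -1.88(12.57) = -23.6316.
ε = (∂Q_x/∂P_y)(P_y/Q_x) = -23.6316 × (12.57/941.134) ≈ -0.316.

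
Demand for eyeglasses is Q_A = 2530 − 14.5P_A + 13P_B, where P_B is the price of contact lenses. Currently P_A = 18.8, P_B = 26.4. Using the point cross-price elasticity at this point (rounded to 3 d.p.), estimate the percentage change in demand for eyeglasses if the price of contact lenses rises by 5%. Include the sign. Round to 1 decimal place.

0.7%

At P_A = 18.8, P_B = 26.4: Q_A = 2600.6.
∂Q_A/∂P_B = 13.
ε = (∂Q_A/∂P_B)(P_B/Q_A) = 13.0000 × 26.4/2600.6 ≈ 0.132.
%ΔQ_A ≈ ε × %ΔP_B = 0.132 × (5%) = 0.7%.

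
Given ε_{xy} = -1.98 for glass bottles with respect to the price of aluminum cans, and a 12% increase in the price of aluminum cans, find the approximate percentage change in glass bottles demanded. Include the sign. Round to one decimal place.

-23.8%

%ΔQ ≈ ε × %ΔP of aluminum cans = -1.98 × (12%) = -23.8%.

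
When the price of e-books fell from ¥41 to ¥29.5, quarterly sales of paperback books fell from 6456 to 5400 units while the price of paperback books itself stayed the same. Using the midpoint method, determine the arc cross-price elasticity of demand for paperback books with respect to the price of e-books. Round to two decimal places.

ΔQ_A = 5400 − 6456 = -1056; ΔP_B = 29.5 − 41 = -11.5.
Midpoints: Q̄_A = 5928.0, P̄_B = 35.25.
ε = (ΔQ_A/Q̄_A)/(ΔP_B/P̄_B) = (-1056/5928.0)/(-11.5/35.25) ≈ 0.55.
ε > 0: paperback books and e-books are substitutes.

0.55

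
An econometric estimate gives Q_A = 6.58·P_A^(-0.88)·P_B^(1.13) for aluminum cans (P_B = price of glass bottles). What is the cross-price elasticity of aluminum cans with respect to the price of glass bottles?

In a log-linear (constant-elasticity) demand function, the coefficient on the exponent of P_B is the cross-price elasticity.
ε = 1.13. Positive, so aluminum cans and glass bottles are substitutes.

1.13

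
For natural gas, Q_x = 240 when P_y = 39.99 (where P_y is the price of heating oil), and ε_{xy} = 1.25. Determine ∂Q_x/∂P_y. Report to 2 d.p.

7.50

ε = (∂Q_x/∂P_y)·(P_y/Q_x) ⇒ ∂Q_x/∂P_y = ε·Q_x/P_y = 1.25 × 240/39.99 ≈ 7.50.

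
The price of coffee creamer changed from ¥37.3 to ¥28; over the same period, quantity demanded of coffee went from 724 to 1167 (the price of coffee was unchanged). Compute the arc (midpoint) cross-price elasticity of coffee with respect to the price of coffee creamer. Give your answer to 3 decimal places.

ΔQ_A = 1167 − 724 = 443; ΔP_B = 28 − 37.3 = -9.3.
Midpoints: Q̄_A = 945.5, P̄_B = 32.65.
ε = (ΔQ_A/Q̄_A)/(ΔP_B/P̄_B) = (443/945.5)/(-9.3/32.65) ≈ -1.645.
ε < 0: coffee and coffee creamer are complements.

-1.645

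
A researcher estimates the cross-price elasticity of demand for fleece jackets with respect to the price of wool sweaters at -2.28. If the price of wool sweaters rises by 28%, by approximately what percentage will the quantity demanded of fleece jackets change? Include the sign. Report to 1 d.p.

-63.8%

%ΔQ ≈ ε × %ΔP of wool sweaters = -2.28 × (28%) = -63.8%.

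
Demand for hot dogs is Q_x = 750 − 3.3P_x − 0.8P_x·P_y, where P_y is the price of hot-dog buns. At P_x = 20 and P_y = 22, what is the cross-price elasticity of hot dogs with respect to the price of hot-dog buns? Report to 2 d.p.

At P_x = 20 and P_y = 22: Q_x = 332.
∂Q_x/∂P_y = -0.8P_x = -0.8(20) = -16.0000.
ε = (∂Q_x/∂P_y)(P_y/Q_x) = -16.0000 × (22/332) ≈ -1.06.
ε < 0: complements.

-1.06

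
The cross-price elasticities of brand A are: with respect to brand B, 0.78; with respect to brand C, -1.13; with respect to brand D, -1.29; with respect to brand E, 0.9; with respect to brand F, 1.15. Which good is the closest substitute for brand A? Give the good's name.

Substitutes have ε > 0. Among the positive values, 1.15 (brand F) is largest.

brand F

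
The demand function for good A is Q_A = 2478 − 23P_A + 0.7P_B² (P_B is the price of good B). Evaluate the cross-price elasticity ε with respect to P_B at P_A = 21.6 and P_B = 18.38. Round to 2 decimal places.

0.21

At P_A = 21.6 and P_B = 18.38: Q_A = 2217.677.
∂Q_A/∂P_B = 1.4P_B = 1.4(18.38) = 25.7320.
ε = (∂Q_A/∂P_B)(P_B/Q_A) = 25.7320 × (18.38/2217.677) ≈ 0.21.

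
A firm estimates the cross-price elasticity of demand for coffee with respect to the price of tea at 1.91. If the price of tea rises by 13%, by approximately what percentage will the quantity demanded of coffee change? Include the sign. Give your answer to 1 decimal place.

%ΔQ ≈ ε × %ΔP of tea = 1.91 × (13%) = 24.8%.

24.8%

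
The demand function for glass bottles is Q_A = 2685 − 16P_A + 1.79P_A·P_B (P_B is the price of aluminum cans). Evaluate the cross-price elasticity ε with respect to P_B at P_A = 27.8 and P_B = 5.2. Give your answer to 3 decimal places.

At P_A = 27.8 and P_B = 5.2: Q_A = 2498.962.
∂Q_A/∂P_B = 1.79P_A = 1.79(27.8) = 49.7620.
ε = (∂Q_A/∂P_B)(P_B/Q_A) = 49.7620 × (5.2/2498.962) ≈ 0.104.

0.104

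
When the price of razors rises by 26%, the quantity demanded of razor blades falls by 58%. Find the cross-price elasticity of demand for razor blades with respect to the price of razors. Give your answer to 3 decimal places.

-2.231

ε = (%ΔQ of razor blades) / (%ΔP of razors) = (-58%) / (26%) ≈ -2.231.
Negative cross-price elasticity: complements.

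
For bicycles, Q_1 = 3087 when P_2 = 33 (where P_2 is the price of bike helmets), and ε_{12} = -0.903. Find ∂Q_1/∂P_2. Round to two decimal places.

-84.47

ε = (∂Q_1/∂P_2)·(P_2/Q_1) ⇒ ∂Q_1/∂P_2 = ε·Q_1/P_2 = -0.903 × 3087/33 ≈ -84.47.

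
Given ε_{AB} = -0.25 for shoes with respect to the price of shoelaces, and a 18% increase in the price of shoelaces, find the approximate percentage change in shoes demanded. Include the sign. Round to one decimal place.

%ΔQ ≈ ε × %ΔP of shoelaces = -0.25 × (18%) = -4.5%.

-4.5%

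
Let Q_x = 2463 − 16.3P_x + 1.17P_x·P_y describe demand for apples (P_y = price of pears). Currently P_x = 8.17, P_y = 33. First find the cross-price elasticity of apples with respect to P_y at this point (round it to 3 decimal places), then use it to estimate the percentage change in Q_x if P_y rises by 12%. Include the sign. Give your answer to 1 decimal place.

1.4%

At P_x = 8.17, P_y = 33: Q_x = 2645.273.
∂Q_x/∂P_y = 1.17P_x = 9.5589.
ε = (∂Q_x/∂P_y)(P_y/Q_x) = 9.5589 × 33/2645.273 ≈ 0.119.
%ΔQ_x ≈ ε × %ΔP_y = 0.119 × (12%) = 1.4%.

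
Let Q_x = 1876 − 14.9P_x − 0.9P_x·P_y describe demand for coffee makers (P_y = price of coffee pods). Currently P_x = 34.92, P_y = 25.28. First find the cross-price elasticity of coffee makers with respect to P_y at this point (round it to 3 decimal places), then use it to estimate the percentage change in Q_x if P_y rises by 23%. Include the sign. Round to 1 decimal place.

At P_x = 34.92, P_y = 25.28: Q_x = 561.192.
∂Q_x/∂P_y = -0.9P_x = -31.4280.
ε = (∂Q_x/∂P_y)(P_y/Q_x) = -31.4280 × 25.28/561.192 ≈ -1.416.
%ΔQ_x ≈ ε × %ΔP_y = -1.416 × (23%) = -32.6%.

-32.6%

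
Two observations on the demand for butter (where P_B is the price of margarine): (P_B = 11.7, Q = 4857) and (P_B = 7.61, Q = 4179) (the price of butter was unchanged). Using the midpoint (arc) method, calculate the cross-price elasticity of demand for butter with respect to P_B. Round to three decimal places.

ΔQ_A = 4179 − 4857 = -678; ΔP_B = 7.61 − 11.7 = -4.09.
Midpoints: Q̄_A = 4518.0, P̄_B = 9.65.
ε = (ΔQ_A/Q̄_A)/(ΔP_B/P̄_B) = (-678/4518.0)/(-4.09/9.65) ≈ 0.354.

0.354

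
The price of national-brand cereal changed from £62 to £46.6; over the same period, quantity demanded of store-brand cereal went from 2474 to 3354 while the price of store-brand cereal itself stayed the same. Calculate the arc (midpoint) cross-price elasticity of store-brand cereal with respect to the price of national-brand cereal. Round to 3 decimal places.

ΔQ_A = 3354 − 2474 = 880; ΔP_B = 46.6 − 62 = -15.4.
Midpoints: Q̄_A = 2914.0, P̄_B = 54.30.
ε = (ΔQ_A/Q̄_A)/(ΔP_B/P̄_B) = (880/2914.0)/(-15.4/54.30) ≈ -1.065.

-1.065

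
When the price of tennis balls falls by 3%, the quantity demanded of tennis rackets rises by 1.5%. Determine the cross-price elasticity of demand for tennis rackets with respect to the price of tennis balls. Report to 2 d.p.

-0.50

ε = (%ΔQ of tennis rackets) / (%ΔP of tennis balls) = (1.5%) / (-3%) ≈ -0.50.
Negative cross-price elasticity: complements.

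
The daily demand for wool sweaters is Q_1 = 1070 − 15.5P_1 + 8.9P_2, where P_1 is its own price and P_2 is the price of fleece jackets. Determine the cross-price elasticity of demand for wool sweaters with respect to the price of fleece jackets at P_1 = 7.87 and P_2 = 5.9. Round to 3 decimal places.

0.052

At P_1 = 7.87 and P_2 = 5.9: Q_1 = 1000.525.
∂Q_1/∂P_2 = 8.9.
ε = (∂Q_1/∂P_2)(P_2/Q_1) = 8.9 × (5.9/1000.525) ≈ 0.052.
Since ε > 0, wool sweaters and fleece jackets are substitutes.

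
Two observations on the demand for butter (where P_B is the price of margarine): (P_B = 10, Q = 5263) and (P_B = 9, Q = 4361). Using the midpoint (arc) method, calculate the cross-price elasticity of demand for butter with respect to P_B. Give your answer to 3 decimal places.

1.781

ΔQ_A = 4361 − 5263 = -902; ΔP_B = 9 − 10 = -1.
Midpoints: Q̄_A = 4812.0, P̄_B = 9.50.
ε = (ΔQ_A/Q̄_A)/(ΔP_B/P̄_B) = (-902/4812.0)/(-1/9.50) ≈ 1.781.
ε > 0: butter and margarine are substitutes.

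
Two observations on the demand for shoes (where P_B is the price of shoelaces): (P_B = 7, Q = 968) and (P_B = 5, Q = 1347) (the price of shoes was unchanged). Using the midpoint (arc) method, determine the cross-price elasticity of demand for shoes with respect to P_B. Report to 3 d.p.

-0.982

ΔQ_A = 1347 − 968 = 379; ΔP_B = 5 − 7 = -2.
Midpoints: Q̄_A = 1157.5, P̄_B = 6.00.
ε = (ΔQ_A/Q̄_A)/(ΔP_B/P̄_B) = (379/1157.5)/(-2/6.00) ≈ -0.982.
ε < 0: shoes and shoelaces are complements.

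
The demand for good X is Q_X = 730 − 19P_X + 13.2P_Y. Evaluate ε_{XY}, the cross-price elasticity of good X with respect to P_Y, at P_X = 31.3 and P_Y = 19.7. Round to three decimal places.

At P_X = 31.3 and P_Y = 19.7: Q_X = 395.34.
∂Q_X/∂P_Y = 13.2.
ε = (∂Q_X/∂P_Y)(P_Y/Q_X) = 13.2 × (19.7/395.34) ≈ 0.658.

0.658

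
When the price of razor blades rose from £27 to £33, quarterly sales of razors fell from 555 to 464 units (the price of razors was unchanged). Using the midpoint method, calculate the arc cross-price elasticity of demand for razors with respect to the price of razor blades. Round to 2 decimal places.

-0.89

ΔQ_A = 464 − 555 = -91; ΔP_B = 33 − 27 = 6.
Midpoints: Q̄_A = 509.5, P̄_B = 30.00.
ε = (ΔQ_A/Q̄_A)/(ΔP_B/P̄_B) = (-91/509.5)/(6/30.00) ≈ -0.89.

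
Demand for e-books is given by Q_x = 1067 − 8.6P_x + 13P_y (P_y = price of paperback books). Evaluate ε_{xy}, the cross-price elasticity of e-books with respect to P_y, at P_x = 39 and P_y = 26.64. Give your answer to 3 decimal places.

0.321

At P_x = 39 and P_y = 26.64: Q_x = 1077.92.
∂Q_x/∂P_y = 13.
ε = (∂Q_x/∂P_y)(P_y/Q_x) = 13 × (26.64/1077.92) ≈ 0.321.
Since ε > 0, e-books and paperback books are substitutes.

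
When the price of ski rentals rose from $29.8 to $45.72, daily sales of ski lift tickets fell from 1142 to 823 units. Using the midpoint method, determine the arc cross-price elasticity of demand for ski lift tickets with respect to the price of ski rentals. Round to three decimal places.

-0.770

ΔQ_A = 823 − 1142 = -319; ΔP_B = 45.72 − 29.8 = 15.92.
Midpoints: Q̄_A = 982.5, P̄_B = 37.76.
ε = (ΔQ_A/Q̄_A)/(ΔP_B/P̄_B) = (-319/982.5)/(15.92/37.76) ≈ -0.770.
ε < 0: ski lift tickets and ski rentals are complements.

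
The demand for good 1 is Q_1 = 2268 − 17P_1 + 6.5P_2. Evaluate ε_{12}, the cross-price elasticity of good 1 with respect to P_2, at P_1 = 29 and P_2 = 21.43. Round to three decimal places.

0.073

At P_1 = 29 and P_2 = 21.43: Q_1 = 1914.295.
∂Q_1/∂P_2 = 6.5.
ε = (∂Q_1/∂P_2)(P_2/Q_1) = 6.5 × (21.43/1914.295) ≈ 0.073.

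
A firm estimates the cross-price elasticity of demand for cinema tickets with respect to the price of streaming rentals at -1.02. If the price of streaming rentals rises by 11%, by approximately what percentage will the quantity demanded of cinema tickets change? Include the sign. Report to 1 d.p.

-11.2%

%ΔQ ≈ ε × %ΔP of streaming rentals = -1.02 × (11%) = -11.2%.
Demand for cinema tickets falls by about 11.2%.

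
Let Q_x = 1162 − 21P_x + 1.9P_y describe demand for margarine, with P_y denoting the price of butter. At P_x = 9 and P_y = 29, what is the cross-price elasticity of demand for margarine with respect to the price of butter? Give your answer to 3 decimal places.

0.054

At P_x = 9 and P_y = 29: Q_x = 1028.1.
∂Q_x/∂P_y = 1.9.
ε = (∂Q_x/∂P_y)(P_y/Q_x) = 1.9 × (29/1028.1) ≈ 0.054.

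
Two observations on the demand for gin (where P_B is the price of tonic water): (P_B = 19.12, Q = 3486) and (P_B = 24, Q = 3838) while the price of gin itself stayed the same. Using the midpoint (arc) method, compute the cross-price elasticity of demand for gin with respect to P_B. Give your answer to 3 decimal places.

ΔQ_A = 3838 − 3486 = 352; ΔP_B = 24 − 19.12 = 4.88.
Midpoints: Q̄_A = 3662.0, P̄_B = 21.56.
ε = (ΔQ_A/Q̄_A)/(ΔP_B/P̄_B) = (352/3662.0)/(4.88/21.56) ≈ 0.425.
ε > 0: gin and tonic water are substitutes.

0.425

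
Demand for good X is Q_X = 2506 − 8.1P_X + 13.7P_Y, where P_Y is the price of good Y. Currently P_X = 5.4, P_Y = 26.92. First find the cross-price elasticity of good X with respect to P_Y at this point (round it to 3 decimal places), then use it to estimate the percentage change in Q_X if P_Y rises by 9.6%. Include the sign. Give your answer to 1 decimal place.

At P_X = 5.4, P_Y = 26.92: Q_X = 2831.064.
∂Q_X/∂P_Y = 13.7.
ε = (∂Q_X/∂P_Y)(P_Y/Q_X) = 13.7000 × 26.92/2831.064 ≈ 0.130.
%ΔQ_X ≈ ε × %ΔP_Y = 0.130 × (9.6%) = 1.2%.

1.2%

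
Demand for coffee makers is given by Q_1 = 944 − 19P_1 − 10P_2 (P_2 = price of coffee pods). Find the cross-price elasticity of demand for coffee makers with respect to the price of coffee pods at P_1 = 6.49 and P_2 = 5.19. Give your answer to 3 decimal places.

-0.068

At P_1 = 6.49 and P_2 = 5.19: Q_1 = 768.79.
∂Q_1/∂P_2 = -10.
ε = (∂Q_1/∂P_2)(P_2/Q_1) = -10 × (5.19/768.79) ≈ -0.068.
Since ε < 0, coffee makers and coffee pods are complements.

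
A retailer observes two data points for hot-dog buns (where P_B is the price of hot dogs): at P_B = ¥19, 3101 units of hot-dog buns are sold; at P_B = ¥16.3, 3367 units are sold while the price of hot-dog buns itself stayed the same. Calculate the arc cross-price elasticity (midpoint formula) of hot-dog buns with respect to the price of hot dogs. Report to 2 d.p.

-0.54

ΔQ_A = 3367 − 3101 = 266; ΔP_B = 16.3 − 19 = -2.7.
Midpoints: Q̄_A = 3234.0, P̄_B = 17.65.
ε = (ΔQ_A/Q̄_A)/(ΔP_B/P̄_B) = (266/3234.0)/(-2.7/17.65) ≈ -0.54.
ε < 0: hot-dog buns and hot dogs are complements.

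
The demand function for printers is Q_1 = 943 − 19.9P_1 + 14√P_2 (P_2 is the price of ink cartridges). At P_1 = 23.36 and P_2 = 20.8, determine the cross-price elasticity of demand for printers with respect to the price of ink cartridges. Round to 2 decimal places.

0.06

At P_1 = 23.36 and P_2 = 20.8: Q_1 = 541.986.
∂Q_1/∂P_2 = 14/(2√P_2) = 14/(2√20.8) = 1.5349.
ε = (∂Q_1/∂P_2)(P_2/Q_1) = 1.5349 × (20.8/541.986) ≈ 0.06.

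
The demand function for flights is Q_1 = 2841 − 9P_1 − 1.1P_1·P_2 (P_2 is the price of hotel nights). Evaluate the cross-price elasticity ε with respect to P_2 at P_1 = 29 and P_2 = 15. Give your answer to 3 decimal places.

At P_1 = 29 and P_2 = 15: Q_1 = 2101.5.
∂Q_1/∂P_2 = -1.1P_1 = -1.1(29) = -31.9000.
ε = (∂Q_1/∂P_2)(P_2/Q_1) = -31.9000 × (15/2101.5) ≈ -0.228.

-0.228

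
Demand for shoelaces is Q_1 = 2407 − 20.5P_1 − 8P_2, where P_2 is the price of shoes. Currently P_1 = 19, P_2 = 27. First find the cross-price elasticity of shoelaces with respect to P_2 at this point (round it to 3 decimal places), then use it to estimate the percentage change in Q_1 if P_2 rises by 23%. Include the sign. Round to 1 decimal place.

-2.8%

At P_1 = 19, P_2 = 27: Q_1 = 1801.5.
∂Q_1/∂P_2 = -8.
ε = (∂Q_1/∂P_2)(P_2/Q_1) = -8.0000 × 27/1801.5 ≈ -0.120.
%ΔQ_1 ≈ ε × %ΔP_2 = -0.120 × (23%) = -2.8%.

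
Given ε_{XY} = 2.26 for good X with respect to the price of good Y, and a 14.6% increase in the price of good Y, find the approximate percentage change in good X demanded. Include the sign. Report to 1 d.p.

%ΔQ ≈ ε × %ΔP of good Y = 2.26 × (14.6%) = 33.0%.

33.0%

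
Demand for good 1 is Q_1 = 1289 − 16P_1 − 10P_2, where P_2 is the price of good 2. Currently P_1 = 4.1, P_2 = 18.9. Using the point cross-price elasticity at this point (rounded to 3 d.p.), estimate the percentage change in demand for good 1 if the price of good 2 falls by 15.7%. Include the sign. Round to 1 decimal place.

2.9%

At P_1 = 4.1, P_2 = 18.9: Q_1 = 1034.4.
∂Q_1/∂P_2 = -10.
ε = (∂Q_1/∂P_2)(P_2/Q_1) = -10.0000 × 18.9/1034.4 ≈ -0.183.
%ΔQ_1 ≈ ε × %ΔP_2 = -0.183 × (-15.7%) = 2.9%.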